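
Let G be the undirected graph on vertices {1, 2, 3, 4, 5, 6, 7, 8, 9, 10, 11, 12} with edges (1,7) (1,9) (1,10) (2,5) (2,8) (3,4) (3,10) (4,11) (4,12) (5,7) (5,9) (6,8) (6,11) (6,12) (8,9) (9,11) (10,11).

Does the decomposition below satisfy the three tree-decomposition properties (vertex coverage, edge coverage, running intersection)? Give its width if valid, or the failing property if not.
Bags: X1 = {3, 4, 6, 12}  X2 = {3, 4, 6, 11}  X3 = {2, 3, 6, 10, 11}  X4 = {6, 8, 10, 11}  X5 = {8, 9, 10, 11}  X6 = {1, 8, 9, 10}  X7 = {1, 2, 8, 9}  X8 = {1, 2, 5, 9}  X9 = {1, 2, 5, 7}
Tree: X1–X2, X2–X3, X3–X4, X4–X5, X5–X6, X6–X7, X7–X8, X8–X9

No — bags containing vertex 2 are not connected in the tree.

A tree decomposition must satisfy three properties: every vertex lies in some bag; for every edge, both endpoints lie together in some bag; and for every vertex, the bags containing it form a connected subtree. Here bags containing vertex 2 are not connected in the tree, so the decomposition is invalid.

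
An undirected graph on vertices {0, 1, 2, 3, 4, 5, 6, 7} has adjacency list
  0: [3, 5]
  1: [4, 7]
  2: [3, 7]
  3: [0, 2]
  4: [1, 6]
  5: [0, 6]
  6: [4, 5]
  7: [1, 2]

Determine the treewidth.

A width-2 tree decomposition is:
Bags: B1 = {0, 3, 5}  B2 = {3, 5, 6}  B3 = {3, 4, 6}  B4 = {1, 3, 4}  B5 = {1, 3, 7}  B6 = {2, 3, 7}
Tree: B1–B2, B2–B3, B3–B4, B4–B5, B5–B6
Every bag has size at most 3, so the width is 3 − 1 = 2 and tw(G) ≤ 2. Since 3–0–5–6–4–1–7–2–3 is a cycle in G, G is not acyclic. Forests are exactly the graphs of treewidth ≤ 1, so tw(G) ≥ 2. Therefore the treewidth is 2.

2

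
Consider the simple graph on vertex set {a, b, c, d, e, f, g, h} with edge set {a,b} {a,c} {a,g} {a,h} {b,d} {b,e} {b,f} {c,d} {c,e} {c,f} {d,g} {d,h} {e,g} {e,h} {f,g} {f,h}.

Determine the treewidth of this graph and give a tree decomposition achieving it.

Each bag holds 5 vertices, so the decomposition has width 4, which upper-bounds the treewidth. For the lower bound: the 5 vertex sets {a,g}, {c,e}, {f,h}, {b}, {d} are disjoint, each induces a connected subgraph, and every pair is joined by at least one edge of G. Contracting each set to a single vertex therefore yields K_{5} as a minor, and since treewidth is minor-monotone, tw(G) ≥ tw(K_{5}) = 4. Therefore the treewidth is 4.

Treewidth 4.
One optimal decomposition is:
Bags: B1 = {a, b, c, g, h}  B2 = {b, c, e, g, h}  B3 = {b, c, f, g, h}  B4 = {b, c, d, g, h}
Tree: B1–B2, B2–B3, B3–B4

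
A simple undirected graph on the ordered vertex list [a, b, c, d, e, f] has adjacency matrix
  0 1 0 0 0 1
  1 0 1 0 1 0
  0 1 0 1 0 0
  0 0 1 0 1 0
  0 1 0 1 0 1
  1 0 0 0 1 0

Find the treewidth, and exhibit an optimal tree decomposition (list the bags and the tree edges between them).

Treewidth 2.
One optimal decomposition is:
Bags: B1 = {a, b, f}  B2 = {b, e, f}  B3 = {b, c, e}  B4 = {c, d, e}
Tree: B1–B2, B2–B3, B3–B4

The largest bag has 3 vertices, giving width 2; this decomposition certifies tw(G) ≤ 2. Since a–f–e–b–a is a cycle in G, G is not acyclic. Forests are exactly the graphs of treewidth ≤ 1, so tw(G) ≥ 2. Combining the bounds, tw(G) = 2.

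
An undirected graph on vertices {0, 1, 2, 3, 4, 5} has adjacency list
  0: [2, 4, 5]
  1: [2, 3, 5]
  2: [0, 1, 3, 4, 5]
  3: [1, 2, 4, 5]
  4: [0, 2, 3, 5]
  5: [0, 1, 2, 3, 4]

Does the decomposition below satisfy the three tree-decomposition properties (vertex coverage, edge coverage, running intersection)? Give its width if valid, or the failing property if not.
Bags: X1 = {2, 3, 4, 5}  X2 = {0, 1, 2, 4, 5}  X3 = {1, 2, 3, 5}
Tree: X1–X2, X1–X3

No — bags containing vertex 1 are not connected in the tree.

A tree decomposition must satisfy three properties: every vertex lies in some bag; for every edge, both endpoints lie together in some bag; and for every vertex, the bags containing it form a connected subtree. Here bags containing vertex 1 are not connected in the tree, so the decomposition is invalid.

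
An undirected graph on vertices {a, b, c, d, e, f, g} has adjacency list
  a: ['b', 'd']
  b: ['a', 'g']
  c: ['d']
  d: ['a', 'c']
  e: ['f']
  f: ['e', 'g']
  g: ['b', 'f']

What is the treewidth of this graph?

1

A width-1 tree decomposition is:
Bags: B1 = {c, d}  B2 = {a, d}  B3 = {a, b}  B4 = {b, g}  B5 = {f, g}  B6 = {e, f}
Tree: B1–B2, B2–B3, B3–B4, B4–B5, B5–B6
Every bag has size at most 2, so the width is 2 − 1 = 1 and tw(G) ≤ 1. G has an edge, so its treewidth is at least 1. Hence tw(G) = 1 exactly.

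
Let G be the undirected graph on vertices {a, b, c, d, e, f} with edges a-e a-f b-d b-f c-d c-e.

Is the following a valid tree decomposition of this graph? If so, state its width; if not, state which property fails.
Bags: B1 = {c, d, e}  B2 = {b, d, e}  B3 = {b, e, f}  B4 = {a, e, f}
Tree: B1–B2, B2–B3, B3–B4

Yes; width 2.

Checking the three conditions: (i) the bags cover all of {a, b, c, d, e, f}; (ii) for each edge, some bag contains both endpoints; (iii) the bags containing any fixed vertex form a subtree. All hold, so the decomposition is valid with width 3 − 1 = 2.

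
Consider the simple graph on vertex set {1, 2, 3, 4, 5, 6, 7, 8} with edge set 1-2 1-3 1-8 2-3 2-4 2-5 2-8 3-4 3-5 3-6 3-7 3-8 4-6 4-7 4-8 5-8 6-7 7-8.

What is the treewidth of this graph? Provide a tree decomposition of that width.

Each bag holds 4 vertices, so the decomposition has width 3, which upper-bounds the treewidth. For the lower bound, the 4 vertices {1, 2, 3, 8} are pairwise adjacent, and any tree decomposition puts a clique entirely inside one bag — forcing width ≥ 3. The upper and lower bounds meet at 3, so that is the treewidth.

Treewidth 3.
One optimal decomposition is:
Bags: B1 = {3, 4, 7, 8}  B2 = {2, 3, 4, 8}  B3 = {1, 2, 3, 8}  B4 = {2, 3, 5, 8}  B5 = {3, 4, 6, 7}
Tree: B1–B2, B2–B3, B2–B4, B1–B5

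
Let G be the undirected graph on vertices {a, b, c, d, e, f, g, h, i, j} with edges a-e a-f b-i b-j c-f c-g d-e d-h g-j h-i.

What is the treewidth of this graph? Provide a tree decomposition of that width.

Treewidth 2.
Bags: B1 = {d, e, h}  B2 = {a, e, h}  B3 = {a, f, h}  B4 = {c, f, h}  B5 = {c, g, h}  B6 = {g, h, j}  B7 = {b, h, j}  B8 = {b, h, i}
Tree: B1–B2, B2–B3, B3–B4, B4–B5, B5–B6, B6–B7, B7–B8

Each bag holds 3 vertices, so the decomposition has width 2, which upper-bounds the treewidth. The edges h–d–e–a–f–c–g–j–b–i–h form a cycle, so G is not a tree and its treewidth is at least 2. The upper and lower bounds meet at 2, so that is the treewidth.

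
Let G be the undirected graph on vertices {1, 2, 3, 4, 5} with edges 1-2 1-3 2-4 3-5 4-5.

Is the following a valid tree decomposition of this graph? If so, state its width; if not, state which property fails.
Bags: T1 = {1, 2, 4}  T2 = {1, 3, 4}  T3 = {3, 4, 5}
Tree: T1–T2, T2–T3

Yes; width 2.

Every vertex of G appears in some bag (union = {1, 2, 3, 4, 5}); every edge is covered by a bag; and for each vertex v the set of bags containing v is connected in the bag tree. The decomposition is therefore valid. The largest bag has 3 vertices, so the width is 2.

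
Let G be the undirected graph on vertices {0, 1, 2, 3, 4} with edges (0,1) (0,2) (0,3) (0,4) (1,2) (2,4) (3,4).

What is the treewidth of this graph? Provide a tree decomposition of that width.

Every bag has size at most 3, so the width is 3 − 1 = 2 and tw(G) ≤ 2. On the other hand G contains the 3-clique {0, 1, 2}. A clique must lie in a single bag of any decomposition, so no decomposition can have width below 2. The upper and lower bounds meet at 2, so that is the treewidth.

Treewidth 2.
One optimal decomposition is:
Bags: B1 = {0, 2, 4}  B2 = {0, 3, 4}  B3 = {0, 1, 2}
Tree: B1–B2, B1–B3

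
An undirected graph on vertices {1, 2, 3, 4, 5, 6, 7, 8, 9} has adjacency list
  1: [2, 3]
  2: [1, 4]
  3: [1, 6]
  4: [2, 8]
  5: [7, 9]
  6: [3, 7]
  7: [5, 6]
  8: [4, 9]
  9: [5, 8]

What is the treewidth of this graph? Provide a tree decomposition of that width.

Each bag holds 3 vertices, so the decomposition has width 2, which upper-bounds the treewidth. For the lower bound, G contains the cycle 6–7–5–9–8–4–2–1–3–6, so G is not a forest; only forests have treewidth ≤ 1, hence tw(G) ≥ 2. Therefore the treewidth is 2.

Treewidth 2.
Bags: B1 = {5, 6, 7}  B2 = {5, 6, 9}  B3 = {6, 8, 9}  B4 = {4, 6, 8}  B5 = {2, 4, 6}  B6 = {1, 2, 6}  B7 = {1, 3, 6}
Tree: B1–B2, B2–B3, B3–B4, B4–B5, B5–B6, B6–B7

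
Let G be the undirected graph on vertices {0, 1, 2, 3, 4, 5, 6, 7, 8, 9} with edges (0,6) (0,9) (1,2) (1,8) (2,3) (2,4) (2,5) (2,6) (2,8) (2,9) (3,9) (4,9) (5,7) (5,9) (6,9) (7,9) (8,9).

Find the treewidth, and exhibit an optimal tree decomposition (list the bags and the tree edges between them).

Treewidth 2.
Bags: B1 = {2, 5, 9}  B2 = {2, 8, 9}  B3 = {2, 6, 9}  B4 = {0, 6, 9}  B5 = {2, 4, 9}  B6 = {1, 2, 8}  B7 = {2, 3, 9}  B8 = {5, 7, 9}
Tree: B1–B2, B1–B3, B3–B4, B1–B5, B2–B6, B3–B7, B1–B8

Each bag holds 3 vertices, so the decomposition has width 2, which upper-bounds the treewidth. Conversely, {1, 2, 8} is a clique of size 3, and the vertices of any clique must share a bag in every tree decomposition; so some bag has ≥ 3 vertices and tw(G) ≥ 2. The upper and lower bounds meet at 2, so that is the treewidth.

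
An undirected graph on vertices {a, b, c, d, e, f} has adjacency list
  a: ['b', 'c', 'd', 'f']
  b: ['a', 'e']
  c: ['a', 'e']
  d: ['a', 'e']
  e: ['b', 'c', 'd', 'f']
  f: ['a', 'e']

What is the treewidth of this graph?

2

A width-2 tree decomposition is:
Bags: B1 = {a, c, e}  B2 = {a, d, e}  B3 = {a, e, f}  B4 = {a, b, e}
Tree: B1–B2, B2–B3, B3–B4
Each bag holds 3 vertices, so the decomposition has width 2, which upper-bounds the treewidth. For the lower bound, G contains the cycle c–e–d–a–c, so G is not a forest; only forests have treewidth ≤ 1, hence tw(G) ≥ 2. Therefore the treewidth is 2.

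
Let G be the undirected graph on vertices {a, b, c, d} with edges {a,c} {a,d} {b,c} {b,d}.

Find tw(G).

2

A width-2 tree decomposition is:
Bags: B1 = {a, c, d}  B2 = {b, c, d}
Tree: B1–B2
Each bag holds 3 vertices, so the decomposition has width 2, which upper-bounds the treewidth. For the lower bound, G contains the cycle d–a–c–b–d, so G is not a forest; only forests have treewidth ≤ 1, hence tw(G) ≥ 2. Combining the bounds, tw(G) = 2.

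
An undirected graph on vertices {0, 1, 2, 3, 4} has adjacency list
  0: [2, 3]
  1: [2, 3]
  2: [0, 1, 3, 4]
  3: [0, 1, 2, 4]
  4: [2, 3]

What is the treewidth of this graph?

2

A width-2 tree decomposition is:
Bags: B1 = {0, 2, 3}  B2 = {2, 3, 4}  B3 = {1, 2, 3}
Tree: B1–B2, B1–B3
Every bag has size at most 3, so the width is 3 − 1 = 2 and tw(G) ≤ 2. For the lower bound, the 3 vertices {0, 2, 3} are pairwise adjacent, and any tree decomposition puts a clique entirely inside one bag — forcing width ≥ 2. Combining the bounds, tw(G) = 2.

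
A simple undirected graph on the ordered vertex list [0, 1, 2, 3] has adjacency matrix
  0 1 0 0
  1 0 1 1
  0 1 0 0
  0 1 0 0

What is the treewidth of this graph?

1

A width-1 tree decomposition is:
Bags: B1 = {1, 2}  B2 = {1, 3}  B3 = {0, 1}
Tree: B1–B2, B2–B3
Each bag holds 2 vertices, so the decomposition has width 1, which upper-bounds the treewidth. G has an edge, so its treewidth is at least 1. Therefore the treewidth is 1.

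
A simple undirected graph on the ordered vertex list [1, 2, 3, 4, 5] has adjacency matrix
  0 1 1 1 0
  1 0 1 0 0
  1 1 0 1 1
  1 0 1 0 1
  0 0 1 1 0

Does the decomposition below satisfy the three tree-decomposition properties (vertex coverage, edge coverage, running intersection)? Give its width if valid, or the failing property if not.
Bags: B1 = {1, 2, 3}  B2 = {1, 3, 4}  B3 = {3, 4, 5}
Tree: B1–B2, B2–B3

Checking the three conditions: (i) the bags cover all of {1, 2, 3, 4, 5}; (ii) for each edge, some bag contains both endpoints; (iii) the bags containing any fixed vertex form a subtree. All hold, so the decomposition is valid with width 3 − 1 = 2.

Yes; width 2.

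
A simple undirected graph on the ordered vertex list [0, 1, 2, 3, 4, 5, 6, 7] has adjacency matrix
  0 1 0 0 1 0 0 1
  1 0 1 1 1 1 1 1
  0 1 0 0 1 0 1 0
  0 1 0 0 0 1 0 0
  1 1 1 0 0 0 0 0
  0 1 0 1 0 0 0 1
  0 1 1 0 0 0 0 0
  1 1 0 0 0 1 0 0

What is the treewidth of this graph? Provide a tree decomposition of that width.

Each bag holds 3 vertices, so the decomposition has width 2, which upper-bounds the treewidth. For the lower bound, the 3 vertices {0, 1, 4} are pairwise adjacent, and any tree decomposition puts a clique entirely inside one bag — forcing width ≥ 2. Therefore the treewidth is 2.

Treewidth 2.
Bags: B1 = {1, 5, 7}  B2 = {0, 1, 7}  B3 = {0, 1, 4}  B4 = {1, 3, 5}  B5 = {1, 2, 4}  B6 = {1, 2, 6}
Tree: B1–B2, B2–B3, B1–B4, B3–B5, B5–B6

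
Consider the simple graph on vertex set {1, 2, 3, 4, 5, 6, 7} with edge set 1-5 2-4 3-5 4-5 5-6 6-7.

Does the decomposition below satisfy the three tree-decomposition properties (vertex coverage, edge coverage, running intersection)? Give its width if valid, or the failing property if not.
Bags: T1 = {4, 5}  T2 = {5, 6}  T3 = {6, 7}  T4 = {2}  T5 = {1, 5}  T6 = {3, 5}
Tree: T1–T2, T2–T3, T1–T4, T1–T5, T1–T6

A tree decomposition must satisfy three properties: every vertex lies in some bag; for every edge, both endpoints lie together in some bag; and for every vertex, the bags containing it form a connected subtree. Here edge (4,2) lies in no bag, so the decomposition is invalid.

No — edge (4,2) lies in no bag.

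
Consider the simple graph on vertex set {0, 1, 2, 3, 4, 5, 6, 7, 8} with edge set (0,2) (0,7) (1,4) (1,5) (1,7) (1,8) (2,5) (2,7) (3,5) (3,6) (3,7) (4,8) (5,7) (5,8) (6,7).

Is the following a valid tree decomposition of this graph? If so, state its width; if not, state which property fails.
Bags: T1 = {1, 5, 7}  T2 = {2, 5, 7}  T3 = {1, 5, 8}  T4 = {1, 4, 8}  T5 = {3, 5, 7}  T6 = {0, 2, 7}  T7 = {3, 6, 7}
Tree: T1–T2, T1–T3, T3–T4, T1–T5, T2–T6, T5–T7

Every vertex of G appears in some bag (union = {0, 1, 2, 3, 4, 5, 6, 7, 8}); every edge is covered by a bag; and for each vertex v the set of bags containing v is connected in the bag tree. The decomposition is therefore valid. The largest bag has 3 vertices, so the width is 2.

Yes; width 2.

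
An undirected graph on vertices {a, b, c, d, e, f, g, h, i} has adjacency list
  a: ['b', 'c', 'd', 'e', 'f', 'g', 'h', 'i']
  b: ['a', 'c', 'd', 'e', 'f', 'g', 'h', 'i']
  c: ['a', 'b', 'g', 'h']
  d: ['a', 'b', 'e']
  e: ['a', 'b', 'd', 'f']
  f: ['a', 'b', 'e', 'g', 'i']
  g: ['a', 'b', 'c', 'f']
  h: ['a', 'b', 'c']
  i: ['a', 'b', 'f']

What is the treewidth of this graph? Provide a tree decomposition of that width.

Treewidth 3.
Bags: B1 = {a, b, e, f}  B2 = {a, b, f, g}  B3 = {a, b, c, g}  B4 = {a, b, f, i}  B5 = {a, b, c, h}  B6 = {a, b, d, e}
Tree: B1–B2, B2–B3, B1–B4, B3–B5, B1–B6

Each bag holds 4 vertices, so the decomposition has width 3, which upper-bounds the treewidth. For the lower bound, the 4 vertices {a, b, d, e} are pairwise adjacent, and any tree decomposition puts a clique entirely inside one bag — forcing width ≥ 3. The upper and lower bounds meet at 3, so that is the treewidth.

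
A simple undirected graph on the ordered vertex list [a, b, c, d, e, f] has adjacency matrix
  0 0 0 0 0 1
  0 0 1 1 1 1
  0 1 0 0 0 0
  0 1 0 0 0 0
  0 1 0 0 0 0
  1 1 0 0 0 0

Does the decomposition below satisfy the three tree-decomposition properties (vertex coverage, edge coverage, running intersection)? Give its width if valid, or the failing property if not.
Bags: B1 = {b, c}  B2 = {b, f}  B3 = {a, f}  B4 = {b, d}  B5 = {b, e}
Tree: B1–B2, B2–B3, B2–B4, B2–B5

Vertex coverage: the bags together contain {a, b, c, d, e, f}, the full vertex set. Edge coverage: each edge of G has both endpoints in at least one bag. Running intersection: for every vertex, the bags containing it form a connected subtree. All three properties hold, so this is a valid tree decomposition of width max|bag| − 1 = 1, and hence tw(G) ≤ 1.

Yes; width 1.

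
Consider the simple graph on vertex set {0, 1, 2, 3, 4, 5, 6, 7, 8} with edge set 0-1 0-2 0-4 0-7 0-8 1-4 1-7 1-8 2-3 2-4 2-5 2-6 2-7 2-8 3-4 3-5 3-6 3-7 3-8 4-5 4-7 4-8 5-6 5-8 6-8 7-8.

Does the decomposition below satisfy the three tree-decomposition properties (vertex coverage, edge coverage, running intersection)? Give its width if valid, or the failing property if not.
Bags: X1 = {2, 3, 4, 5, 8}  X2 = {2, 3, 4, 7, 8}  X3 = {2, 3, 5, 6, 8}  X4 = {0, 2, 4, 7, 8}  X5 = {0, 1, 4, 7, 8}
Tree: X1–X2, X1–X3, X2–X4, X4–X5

Every vertex of G appears in some bag (union = {0, 1, 2, 3, 4, 5, 6, 7, 8}); every edge is covered by a bag; and for each vertex v the set of bags containing v is connected in the bag tree. The decomposition is therefore valid. The largest bag has 5 vertices, so the width is 4.

Yes; width 4.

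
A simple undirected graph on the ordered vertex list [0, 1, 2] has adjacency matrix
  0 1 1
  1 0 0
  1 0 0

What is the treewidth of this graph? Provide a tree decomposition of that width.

Treewidth 1.
Bags: B1 = {0, 1}  B2 = {0, 2}
Tree: B1–B2

Each bag holds 2 vertices, so the decomposition has width 1, which upper-bounds the treewidth. Since G has at least one edge (e.g. 0–1), it is not an edgeless graph, so tw(G) ≥ 1. Therefore the treewidth is 1.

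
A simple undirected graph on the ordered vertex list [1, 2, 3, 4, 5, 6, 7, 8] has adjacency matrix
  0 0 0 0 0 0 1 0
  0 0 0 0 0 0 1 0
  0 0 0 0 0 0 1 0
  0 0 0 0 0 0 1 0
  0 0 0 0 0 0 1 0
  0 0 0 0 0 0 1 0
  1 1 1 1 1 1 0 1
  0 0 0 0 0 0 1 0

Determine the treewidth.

A width-1 tree decomposition is:
Bags: B1 = {3, 7}  B2 = {6, 7}  B3 = {5, 7}  B4 = {2, 7}  B5 = {7, 8}  B6 = {1, 7}  B7 = {4, 7}
Tree: B1–B2, B1–B3, B2–B4, B2–B5, B2–B6, B4–B7
Every bag has size at most 2, so the width is 2 − 1 = 1 and tw(G) ≤ 1. G has an edge, so its treewidth is at least 1. The upper and lower bounds meet at 1, so that is the treewidth.

1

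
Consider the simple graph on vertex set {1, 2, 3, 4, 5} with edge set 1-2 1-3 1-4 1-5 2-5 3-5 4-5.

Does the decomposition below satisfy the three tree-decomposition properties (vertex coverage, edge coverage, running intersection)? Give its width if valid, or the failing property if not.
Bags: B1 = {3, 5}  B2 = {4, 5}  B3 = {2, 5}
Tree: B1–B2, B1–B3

A tree decomposition must satisfy three properties: every vertex lies in some bag; for every edge, both endpoints lie together in some bag; and for every vertex, the bags containing it form a connected subtree. Here vertex 1 appears in no bag, so the decomposition is invalid.

No — vertex 1 appears in no bag.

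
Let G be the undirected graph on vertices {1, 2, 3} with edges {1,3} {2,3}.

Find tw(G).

1

A width-1 tree decomposition is:
Bags: B1 = {2, 3}  B2 = {1, 3}
Tree: B1–B2
Every bag has size at most 2, so the width is 2 − 1 = 1 and tw(G) ≤ 1. Since G has at least one edge (e.g. 2–3), it is not an edgeless graph, so tw(G) ≥ 1. Combining the bounds, tw(G) = 1.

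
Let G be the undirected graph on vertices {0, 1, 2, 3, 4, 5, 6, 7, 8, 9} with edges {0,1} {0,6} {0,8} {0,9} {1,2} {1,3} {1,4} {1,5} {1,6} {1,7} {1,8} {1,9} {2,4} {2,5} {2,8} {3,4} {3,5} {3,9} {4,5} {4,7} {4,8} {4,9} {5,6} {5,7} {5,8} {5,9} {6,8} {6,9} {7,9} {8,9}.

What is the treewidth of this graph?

4

A width-4 tree decomposition is:
Bags: B1 = {1, 4, 5, 8, 9}  B2 = {1, 4, 5, 7, 9}  B3 = {1, 2, 4, 5, 8}  B4 = {1, 5, 6, 8, 9}  B5 = {1, 3, 4, 5, 9}  B6 = {0, 1, 6, 8, 9}
Tree: B1–B2, B1–B3, B1–B4, B2–B5, B4–B6
Each bag holds 5 vertices, so the decomposition has width 4, which upper-bounds the treewidth. On the other hand G contains the 5-clique {0, 1, 6, 8, 9}. A clique must lie in a single bag of any decomposition, so no decomposition can have width below 4. Hence tw(G) = 4 exactly.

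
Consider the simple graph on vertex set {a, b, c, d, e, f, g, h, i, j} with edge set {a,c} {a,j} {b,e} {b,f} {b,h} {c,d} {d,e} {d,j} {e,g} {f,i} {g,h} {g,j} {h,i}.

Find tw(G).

A width-2 tree decomposition is:
Bags: B1 = {a, c, d}  B2 = {a, d, j}  B3 = {d, e, j}  B4 = {e, g, j}  B5 = {b, e, g}  B6 = {b, g, h}  B7 = {b, f, h}  B8 = {f, h, i}
Tree: B1–B2, B2–B3, B3–B4, B4–B5, B5–B6, B6–B7, B7–B8
Each bag holds 3 vertices, so the decomposition has width 2, which upper-bounds the treewidth. For the lower bound, G contains the cycle c–a–j–d–c, so G is not a forest; only forests have treewidth ≤ 1, hence tw(G) ≥ 2. Combining the bounds, tw(G) = 2.

2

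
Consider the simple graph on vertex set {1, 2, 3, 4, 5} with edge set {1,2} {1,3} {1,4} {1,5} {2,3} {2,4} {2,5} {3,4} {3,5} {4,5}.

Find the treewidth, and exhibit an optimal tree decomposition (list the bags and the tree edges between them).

Treewidth 4.
One such decomposition:
Bags: B1 = {1, 2, 3, 4, 5}
Tree: (single bag)

A single bag containing all 5 vertices is trivially a valid decomposition of width 4. For the lower bound, the 5 vertices {1, 2, 3, 4, 5} are pairwise adjacent, and any tree decomposition puts a clique entirely inside one bag — forcing width ≥ 4. Combining the bounds, tw(G) = 4.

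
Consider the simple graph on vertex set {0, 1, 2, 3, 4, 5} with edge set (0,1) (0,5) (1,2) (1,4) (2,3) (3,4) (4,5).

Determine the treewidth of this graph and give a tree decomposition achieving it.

Treewidth 2.
Bags: B1 = {0, 1, 5}  B2 = {1, 4, 5}  B3 = {1, 2, 4}  B4 = {2, 3, 4}
Tree: B1–B2, B2–B3, B3–B4

The largest bag has 3 vertices, giving width 2; this decomposition certifies tw(G) ≤ 2. The edges 0–5–4–1–0 form a cycle, so G is not a tree and its treewidth is at least 2. Therefore the treewidth is 2.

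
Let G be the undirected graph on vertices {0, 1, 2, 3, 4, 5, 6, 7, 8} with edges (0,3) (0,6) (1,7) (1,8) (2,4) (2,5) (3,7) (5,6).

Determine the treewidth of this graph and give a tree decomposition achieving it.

Treewidth 1.
One such decomposition:
Bags: B1 = {1, 8}  B2 = {1, 7}  B3 = {3, 7}  B4 = {0, 3}  B5 = {0, 6}  B6 = {5, 6}  B7 = {2, 5}  B8 = {2, 4}
Tree: B1–B2, B2–B3, B3–B4, B4–B5, B5–B6, B6–B7, B7–B8

Every bag has size at most 2, so the width is 2 − 1 = 1 and tw(G) ≤ 1. G has an edge, so its treewidth is at least 1. The upper and lower bounds meet at 1, so that is the treewidth.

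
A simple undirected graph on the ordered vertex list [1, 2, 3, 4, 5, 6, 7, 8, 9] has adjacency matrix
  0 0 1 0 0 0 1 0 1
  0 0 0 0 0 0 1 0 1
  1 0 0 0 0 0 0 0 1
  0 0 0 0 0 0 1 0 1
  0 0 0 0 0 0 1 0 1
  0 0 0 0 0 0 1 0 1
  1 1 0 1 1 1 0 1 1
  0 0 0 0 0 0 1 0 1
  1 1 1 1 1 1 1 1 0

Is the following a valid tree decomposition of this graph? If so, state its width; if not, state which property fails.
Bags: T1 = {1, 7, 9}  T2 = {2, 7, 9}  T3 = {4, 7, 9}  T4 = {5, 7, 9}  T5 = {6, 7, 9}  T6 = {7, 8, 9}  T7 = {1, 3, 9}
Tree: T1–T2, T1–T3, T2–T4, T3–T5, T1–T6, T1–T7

Checking the three conditions: (i) the bags cover all of {1, 2, 3, 4, 5, 6, 7, 8, 9}; (ii) for each edge, some bag contains both endpoints; (iii) the bags containing any fixed vertex form a subtree. All hold, so the decomposition is valid with width 3 − 1 = 2.

Yes; width 2.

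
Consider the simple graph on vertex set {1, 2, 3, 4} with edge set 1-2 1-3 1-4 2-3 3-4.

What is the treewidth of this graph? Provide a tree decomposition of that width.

The largest bag has 3 vertices, giving width 2; this decomposition certifies tw(G) ≤ 2. For the lower bound, the 3 vertices {1, 2, 3} are pairwise adjacent, and any tree decomposition puts a clique entirely inside one bag — forcing width ≥ 2. The upper and lower bounds meet at 2, so that is the treewidth.

Treewidth 2.
One such decomposition:
Bags: B1 = {1, 2, 3}  B2 = {1, 3, 4}
Tree: B1–B2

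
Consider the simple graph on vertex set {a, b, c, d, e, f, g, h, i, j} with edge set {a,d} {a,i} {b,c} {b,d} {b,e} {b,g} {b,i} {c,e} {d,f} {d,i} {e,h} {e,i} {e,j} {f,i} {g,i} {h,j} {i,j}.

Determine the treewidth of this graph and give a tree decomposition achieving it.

Each bag holds 3 vertices, so the decomposition has width 2, which upper-bounds the treewidth. For the lower bound, the 3 vertices {e, h, j} are pairwise adjacent, and any tree decomposition puts a clique entirely inside one bag — forcing width ≥ 2. Hence tw(G) = 2 exactly.

Treewidth 2.
One optimal decomposition is:
Bags: B1 = {b, c, e}  B2 = {b, e, i}  B3 = {b, d, i}  B4 = {a, d, i}  B5 = {b, g, i}  B6 = {e, i, j}  B7 = {e, h, j}  B8 = {d, f, i}
Tree: B1–B2, B2–B3, B3–B4, B3–B5, B2–B6, B6–B7, B3–B8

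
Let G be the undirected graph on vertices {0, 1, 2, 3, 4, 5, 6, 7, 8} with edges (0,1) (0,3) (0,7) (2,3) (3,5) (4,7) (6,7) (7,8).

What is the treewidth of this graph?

A width-1 tree decomposition is:
Bags: B1 = {0, 3}  B2 = {0, 7}  B3 = {6, 7}  B4 = {4, 7}  B5 = {3, 5}  B6 = {2, 3}  B7 = {7, 8}  B8 = {0, 1}
Tree: B1–B2, B2–B3, B3–B4, B1–B5, B1–B6, B3–B7, B2–B8
The largest bag has 2 vertices, giving width 1; this decomposition certifies tw(G) ≤ 1. Any graph with an edge has treewidth ≥ 1, and G has the edge 0–3. Hence tw(G) = 1 exactly.

1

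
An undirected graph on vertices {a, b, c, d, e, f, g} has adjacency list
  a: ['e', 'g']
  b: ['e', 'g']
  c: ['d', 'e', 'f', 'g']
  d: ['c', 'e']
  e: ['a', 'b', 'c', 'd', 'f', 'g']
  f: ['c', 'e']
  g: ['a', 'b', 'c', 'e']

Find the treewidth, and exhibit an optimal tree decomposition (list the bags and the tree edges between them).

Treewidth 2.
Bags: B1 = {a, e, g}  B2 = {c, e, g}  B3 = {b, e, g}  B4 = {c, e, f}  B5 = {c, d, e}
Tree: B1–B2, B2–B3, B2–B4, B2–B5

Each bag holds 3 vertices, so the decomposition has width 2, which upper-bounds the treewidth. On the other hand G contains the 3-clique {c, d, e}. A clique must lie in a single bag of any decomposition, so no decomposition can have width below 2. Combining the bounds, tw(G) = 2.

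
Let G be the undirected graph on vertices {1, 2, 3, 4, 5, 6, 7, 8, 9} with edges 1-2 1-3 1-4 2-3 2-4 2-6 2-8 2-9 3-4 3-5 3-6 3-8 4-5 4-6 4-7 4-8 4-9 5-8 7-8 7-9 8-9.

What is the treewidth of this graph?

A width-3 tree decomposition is:
Bags: B1 = {3, 4, 5, 8}  B2 = {2, 3, 4, 8}  B3 = {2, 4, 8, 9}  B4 = {4, 7, 8, 9}  B5 = {1, 2, 3, 4}  B6 = {2, 3, 4, 6}
Tree: B1–B2, B2–B3, B3–B4, B2–B5, B5–B6
Every bag has size at most 4, so the width is 4 − 1 = 3 and tw(G) ≤ 3. On the other hand G contains the 4-clique {2, 4, 8, 9}. A clique must lie in a single bag of any decomposition, so no decomposition can have width below 3. Hence tw(G) = 3 exactly.

3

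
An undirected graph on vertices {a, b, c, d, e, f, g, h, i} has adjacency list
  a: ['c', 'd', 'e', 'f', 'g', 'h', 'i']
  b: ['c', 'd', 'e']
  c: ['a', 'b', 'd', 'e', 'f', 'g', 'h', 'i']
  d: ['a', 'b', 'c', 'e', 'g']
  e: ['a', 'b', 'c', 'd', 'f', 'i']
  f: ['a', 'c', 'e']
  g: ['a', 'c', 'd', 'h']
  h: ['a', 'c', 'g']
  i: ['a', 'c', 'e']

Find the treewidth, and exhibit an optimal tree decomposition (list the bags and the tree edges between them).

The largest bag has 4 vertices, giving width 3; this decomposition certifies tw(G) ≤ 3. Conversely, {a, c, d, g} is a clique of size 4, and the vertices of any clique must share a bag in every tree decomposition; so some bag has ≥ 4 vertices and tw(G) ≥ 3. The upper and lower bounds meet at 3, so that is the treewidth.

Treewidth 3.
Bags: B1 = {a, c, d, g}  B2 = {a, c, d, e}  B3 = {a, c, e, f}  B4 = {a, c, g, h}  B5 = {b, c, d, e}  B6 = {a, c, e, i}
Tree: B1–B2, B2–B3, B1–B4, B2–B5, B2–B6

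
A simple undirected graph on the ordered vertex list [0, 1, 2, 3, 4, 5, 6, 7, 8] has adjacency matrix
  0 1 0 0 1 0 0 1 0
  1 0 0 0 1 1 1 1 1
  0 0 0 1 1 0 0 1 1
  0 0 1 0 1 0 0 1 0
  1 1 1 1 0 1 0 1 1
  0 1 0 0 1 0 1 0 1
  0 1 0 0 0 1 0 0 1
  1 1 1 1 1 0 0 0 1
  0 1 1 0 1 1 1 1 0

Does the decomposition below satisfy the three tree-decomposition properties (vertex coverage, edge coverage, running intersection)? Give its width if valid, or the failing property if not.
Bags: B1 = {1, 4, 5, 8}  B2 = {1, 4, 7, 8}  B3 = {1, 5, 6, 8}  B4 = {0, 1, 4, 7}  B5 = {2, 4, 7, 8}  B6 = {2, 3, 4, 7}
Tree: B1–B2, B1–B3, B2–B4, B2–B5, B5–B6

Vertex coverage: the bags together contain {0, 1, 2, 3, 4, 5, 6, 7, 8}, the full vertex set. Edge coverage: each edge of G has both endpoints in at least one bag. Running intersection: for every vertex, the bags containing it form a connected subtree. All three properties hold, so this is a valid tree decomposition of width max|bag| − 1 = 3, and hence tw(G) ≤ 3.

Yes; width 3.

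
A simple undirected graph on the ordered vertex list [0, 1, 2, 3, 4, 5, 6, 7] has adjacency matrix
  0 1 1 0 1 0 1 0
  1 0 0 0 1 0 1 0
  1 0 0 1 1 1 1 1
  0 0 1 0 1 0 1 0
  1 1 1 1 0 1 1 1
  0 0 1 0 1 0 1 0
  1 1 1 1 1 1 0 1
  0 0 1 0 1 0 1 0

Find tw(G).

3

A width-3 tree decomposition is:
Bags: B1 = {2, 3, 4, 6}  B2 = {0, 2, 4, 6}  B3 = {2, 4, 5, 6}  B4 = {0, 1, 4, 6}  B5 = {2, 4, 6, 7}
Tree: B1–B2, B1–B3, B2–B4, B2–B5
Every bag has size at most 4, so the width is 4 − 1 = 3 and tw(G) ≤ 3. On the other hand G contains the 4-clique {0, 1, 4, 6}. A clique must lie in a single bag of any decomposition, so no decomposition can have width below 3. Combining the bounds, tw(G) = 3.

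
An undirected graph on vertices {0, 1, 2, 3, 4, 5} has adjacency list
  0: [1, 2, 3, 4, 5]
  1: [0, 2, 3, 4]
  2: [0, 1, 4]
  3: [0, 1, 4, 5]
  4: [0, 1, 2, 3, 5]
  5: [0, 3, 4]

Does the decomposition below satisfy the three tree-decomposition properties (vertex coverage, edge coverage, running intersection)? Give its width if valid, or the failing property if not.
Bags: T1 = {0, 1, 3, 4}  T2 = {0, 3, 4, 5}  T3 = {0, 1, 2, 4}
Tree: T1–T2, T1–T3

Yes; width 3.

Every vertex of G appears in some bag (union = {0, 1, 2, 3, 4, 5}); every edge is covered by a bag; and for each vertex v the set of bags containing v is connected in the bag tree. The decomposition is therefore valid. The largest bag has 4 vertices, so the width is 3.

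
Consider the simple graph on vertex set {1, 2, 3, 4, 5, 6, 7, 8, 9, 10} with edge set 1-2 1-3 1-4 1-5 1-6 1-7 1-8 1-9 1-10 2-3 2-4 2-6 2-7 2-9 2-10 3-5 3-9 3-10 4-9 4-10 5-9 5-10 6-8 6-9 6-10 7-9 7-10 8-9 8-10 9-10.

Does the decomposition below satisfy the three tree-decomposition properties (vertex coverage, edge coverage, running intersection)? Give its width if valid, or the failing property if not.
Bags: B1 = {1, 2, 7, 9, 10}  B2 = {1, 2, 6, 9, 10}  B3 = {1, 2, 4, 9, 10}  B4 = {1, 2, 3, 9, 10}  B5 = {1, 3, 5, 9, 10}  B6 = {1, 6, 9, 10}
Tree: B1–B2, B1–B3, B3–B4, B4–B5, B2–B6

A tree decomposition must satisfy three properties: every vertex lies in some bag; for every edge, both endpoints lie together in some bag; and for every vertex, the bags containing it form a connected subtree. Here vertex 8 appears in no bag, so the decomposition is invalid.

No — vertex 8 appears in no bag.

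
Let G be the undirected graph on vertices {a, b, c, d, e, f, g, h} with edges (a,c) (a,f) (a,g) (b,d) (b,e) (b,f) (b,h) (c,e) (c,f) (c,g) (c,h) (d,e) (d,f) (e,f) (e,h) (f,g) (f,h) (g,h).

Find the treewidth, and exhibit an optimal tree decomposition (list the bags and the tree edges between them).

Treewidth 3.
One optimal decomposition is:
Bags: B1 = {b, e, f, h}  B2 = {c, e, f, h}  B3 = {b, d, e, f}  B4 = {c, f, g, h}  B5 = {a, c, f, g}
Tree: B1–B2, B1–B3, B2–B4, B4–B5

Every bag has size at most 4, so the width is 4 − 1 = 3 and tw(G) ≤ 3. Conversely, {b, d, e, f} is a clique of size 4, and the vertices of any clique must share a bag in every tree decomposition; so some bag has ≥ 4 vertices and tw(G) ≥ 3. Hence tw(G) = 3 exactly.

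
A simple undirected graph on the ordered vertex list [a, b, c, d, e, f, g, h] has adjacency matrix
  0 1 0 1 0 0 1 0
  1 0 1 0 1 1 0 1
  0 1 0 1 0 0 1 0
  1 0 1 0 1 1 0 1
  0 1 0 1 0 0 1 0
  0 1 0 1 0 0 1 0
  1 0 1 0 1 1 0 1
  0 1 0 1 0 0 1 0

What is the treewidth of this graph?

A width-3 tree decomposition is:
Bags: B1 = {a, b, d, g}  B2 = {b, d, g, h}  B3 = {b, d, e, g}  B4 = {b, d, f, g}  B5 = {b, c, d, g}
Tree: B1–B2, B2–B3, B3–B4, B4–B5
The largest bag has 4 vertices, giving width 3; this decomposition certifies tw(G) ≤ 3. For the lower bound: the 4 vertex sets {a,d}, {b,h}, {g}, {e} are disjoint, each induces a connected subgraph, and every pair is joined by at least one edge of G. Contracting each set to a single vertex therefore yields K_{4} as a minor, and since treewidth is minor-monotone, tw(G) ≥ tw(K_{4}) = 3. Therefore the treewidth is 3.

3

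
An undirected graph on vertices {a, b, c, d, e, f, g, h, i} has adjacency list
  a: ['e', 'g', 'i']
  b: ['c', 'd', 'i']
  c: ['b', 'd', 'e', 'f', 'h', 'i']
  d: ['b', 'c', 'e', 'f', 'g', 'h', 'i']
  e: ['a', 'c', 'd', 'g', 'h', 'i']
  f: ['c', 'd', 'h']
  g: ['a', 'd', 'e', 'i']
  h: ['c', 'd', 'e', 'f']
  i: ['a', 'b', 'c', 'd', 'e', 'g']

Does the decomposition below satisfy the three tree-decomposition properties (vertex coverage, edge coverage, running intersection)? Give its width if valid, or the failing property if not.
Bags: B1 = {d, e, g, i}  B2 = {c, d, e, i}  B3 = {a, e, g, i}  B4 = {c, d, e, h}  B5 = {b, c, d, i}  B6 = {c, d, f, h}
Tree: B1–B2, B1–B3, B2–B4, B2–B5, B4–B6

Checking the three conditions: (i) the bags cover all of {a, b, c, d, e, f, g, h, i}; (ii) for each edge, some bag contains both endpoints; (iii) the bags containing any fixed vertex form a subtree. All hold, so the decomposition is valid with width 4 − 1 = 3.

Yes; width 3.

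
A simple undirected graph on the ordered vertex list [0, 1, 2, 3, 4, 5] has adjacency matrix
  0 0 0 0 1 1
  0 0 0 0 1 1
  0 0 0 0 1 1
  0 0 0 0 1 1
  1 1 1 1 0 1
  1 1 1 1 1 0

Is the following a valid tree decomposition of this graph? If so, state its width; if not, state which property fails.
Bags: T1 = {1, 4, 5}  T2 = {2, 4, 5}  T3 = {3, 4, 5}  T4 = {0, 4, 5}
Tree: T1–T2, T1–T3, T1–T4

Yes; width 2.

Every vertex of G appears in some bag (union = {0, 1, 2, 3, 4, 5}); every edge is covered by a bag; and for each vertex v the set of bags containing v is connected in the bag tree. The decomposition is therefore valid. The largest bag has 3 vertices, so the width is 2.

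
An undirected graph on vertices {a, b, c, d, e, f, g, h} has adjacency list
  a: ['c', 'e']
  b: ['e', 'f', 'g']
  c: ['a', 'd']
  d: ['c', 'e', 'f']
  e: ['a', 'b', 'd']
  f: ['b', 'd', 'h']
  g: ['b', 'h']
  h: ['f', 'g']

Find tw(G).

A width-2 tree decomposition is:
Bags: B1 = {a, c, d}  B2 = {a, d, e}  B3 = {d, e, f}  B4 = {b, e, f}  B5 = {b, f, h}  B6 = {b, g, h}
Tree: B1–B2, B2–B3, B3–B4, B4–B5, B5–B6
Every bag has size at most 3, so the width is 3 − 1 = 2 and tw(G) ≤ 2. Since c–a–e–d–c is a cycle in G, G is not acyclic. Forests are exactly the graphs of treewidth ≤ 1, so tw(G) ≥ 2. The upper and lower bounds meet at 2, so that is the treewidth.

2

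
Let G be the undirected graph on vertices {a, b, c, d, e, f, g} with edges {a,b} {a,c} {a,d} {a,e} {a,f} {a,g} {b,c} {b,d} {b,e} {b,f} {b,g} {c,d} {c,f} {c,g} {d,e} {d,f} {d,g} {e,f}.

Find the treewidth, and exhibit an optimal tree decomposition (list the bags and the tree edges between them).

Every bag has size at most 5, so the width is 5 − 1 = 4 and tw(G) ≤ 4. For the lower bound, the 5 vertices {a, b, d, e, f} are pairwise adjacent, and any tree decomposition puts a clique entirely inside one bag — forcing width ≥ 4. Hence tw(G) = 4 exactly.

Treewidth 4.
One optimal decomposition is:
Bags: B1 = {a, b, c, d, f}  B2 = {a, b, d, e, f}  B3 = {a, b, c, d, g}
Tree: B1–B2, B1–B3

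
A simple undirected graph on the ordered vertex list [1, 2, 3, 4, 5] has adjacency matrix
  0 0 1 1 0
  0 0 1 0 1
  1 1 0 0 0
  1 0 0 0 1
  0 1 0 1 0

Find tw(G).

A width-2 tree decomposition is:
Bags: B1 = {1, 4, 5}  B2 = {1, 3, 5}  B3 = {2, 3, 5}
Tree: B1–B2, B2–B3
Every bag has size at most 3, so the width is 3 − 1 = 2 and tw(G) ≤ 2. For the lower bound, G contains the cycle 5–4–1–3–2–5, so G is not a forest; only forests have treewidth ≤ 1, hence tw(G) ≥ 2. Combining the bounds, tw(G) = 2.

2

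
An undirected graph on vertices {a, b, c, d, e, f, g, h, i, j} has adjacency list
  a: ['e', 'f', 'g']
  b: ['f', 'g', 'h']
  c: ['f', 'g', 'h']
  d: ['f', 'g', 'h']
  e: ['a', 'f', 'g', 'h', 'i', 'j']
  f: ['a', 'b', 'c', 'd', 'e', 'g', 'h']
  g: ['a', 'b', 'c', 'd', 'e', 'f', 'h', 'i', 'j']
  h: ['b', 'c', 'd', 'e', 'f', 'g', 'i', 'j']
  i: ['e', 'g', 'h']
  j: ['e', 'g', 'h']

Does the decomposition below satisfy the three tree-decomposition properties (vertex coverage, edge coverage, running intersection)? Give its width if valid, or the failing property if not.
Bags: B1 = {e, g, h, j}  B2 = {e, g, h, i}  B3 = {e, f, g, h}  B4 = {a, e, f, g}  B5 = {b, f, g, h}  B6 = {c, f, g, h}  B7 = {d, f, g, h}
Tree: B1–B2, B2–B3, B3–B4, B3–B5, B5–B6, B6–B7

Yes; width 3.

Vertex coverage: the bags together contain {a, b, c, d, e, f, g, h, i, j}, the full vertex set. Edge coverage: each edge of G has both endpoints in at least one bag. Running intersection: for every vertex, the bags containing it form a connected subtree. All three properties hold, so this is a valid tree decomposition of width max|bag| − 1 = 3, and hence tw(G) ≤ 3.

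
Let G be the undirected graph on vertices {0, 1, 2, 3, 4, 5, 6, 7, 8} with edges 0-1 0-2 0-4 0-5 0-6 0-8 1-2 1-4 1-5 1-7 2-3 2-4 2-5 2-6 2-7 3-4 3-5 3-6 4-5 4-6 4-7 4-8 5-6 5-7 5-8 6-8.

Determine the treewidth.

A width-4 tree decomposition is:
Bags: B1 = {0, 1, 2, 4, 5}  B2 = {0, 2, 4, 5, 6}  B3 = {2, 3, 4, 5, 6}  B4 = {0, 4, 5, 6, 8}  B5 = {1, 2, 4, 5, 7}
Tree: B1–B2, B2–B3, B2–B4, B1–B5
Every bag has size at most 5, so the width is 5 − 1 = 4 and tw(G) ≤ 4. For the lower bound, the 5 vertices {0, 4, 5, 6, 8} are pairwise adjacent, and any tree decomposition puts a clique entirely inside one bag — forcing width ≥ 4. Hence tw(G) = 4 exactly.

4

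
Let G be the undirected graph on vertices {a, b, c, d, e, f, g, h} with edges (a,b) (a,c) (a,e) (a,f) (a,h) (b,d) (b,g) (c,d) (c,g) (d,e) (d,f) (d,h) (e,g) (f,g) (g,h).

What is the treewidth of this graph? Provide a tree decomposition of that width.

Every bag has size at most 4, so the width is 4 − 1 = 3 and tw(G) ≤ 3. For the lower bound: the 4 vertex sets {g,h}, {a,c}, {d}, {f} are disjoint, each induces a connected subgraph, and every pair is joined by at least one edge of G. Contracting each set to a single vertex therefore yields K_{4} as a minor, and since treewidth is minor-monotone, tw(G) ≥ tw(K_{4}) = 3. Combining the bounds, tw(G) = 3.

Treewidth 3.
Bags: B1 = {a, d, g, h}  B2 = {a, c, d, g}  B3 = {a, d, f, g}  B4 = {a, d, e, g}  B5 = {a, b, d, g}
Tree: B1–B2, B2–B3, B3–B4, B4–B5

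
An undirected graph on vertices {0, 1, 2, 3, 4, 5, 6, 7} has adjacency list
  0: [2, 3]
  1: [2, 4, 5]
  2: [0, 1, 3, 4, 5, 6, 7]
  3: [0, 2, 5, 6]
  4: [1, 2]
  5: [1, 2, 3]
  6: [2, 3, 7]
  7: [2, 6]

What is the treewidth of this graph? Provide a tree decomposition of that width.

The largest bag has 3 vertices, giving width 2; this decomposition certifies tw(G) ≤ 2. For the lower bound, the 3 vertices {1, 2, 4} are pairwise adjacent, and any tree decomposition puts a clique entirely inside one bag — forcing width ≥ 2. Combining the bounds, tw(G) = 2.

Treewidth 2.
One optimal decomposition is:
Bags: B1 = {2, 3, 6}  B2 = {0, 2, 3}  B3 = {2, 3, 5}  B4 = {1, 2, 5}  B5 = {2, 6, 7}  B6 = {1, 2, 4}
Tree: B1–B2, B1–B3, B3–B4, B1–B5, B4–B6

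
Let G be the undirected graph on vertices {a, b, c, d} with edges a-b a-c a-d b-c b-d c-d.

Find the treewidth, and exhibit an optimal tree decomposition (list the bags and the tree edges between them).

With just one bag of size 4, the width is 4 − 1 = 3, so tw(G) ≤ 3. On the other hand G contains the 4-clique {a, b, c, d}. A clique must lie in a single bag of any decomposition, so no decomposition can have width below 3. Hence tw(G) = 3 exactly.

Treewidth 3.
Bags: B1 = {a, b, c, d}
Tree: (single bag)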